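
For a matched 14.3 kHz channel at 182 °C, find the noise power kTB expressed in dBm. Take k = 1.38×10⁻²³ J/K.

T = 182 °C + 273.15 = 455.15 K
P_n = kTB = 1.38×10⁻²³ × 455.15 × 1.43×10⁴ = 8.98×10⁻¹⁷ W
In dBm: 10 log₁₀(8.98×10⁻¹⁷ / 10⁻³) = −130.5 dBm

−130.5 dBm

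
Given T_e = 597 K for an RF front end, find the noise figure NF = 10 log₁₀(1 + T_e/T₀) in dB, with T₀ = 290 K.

4.86 dB

F = 1 + T_e/T₀ = 1 + 597/290 = 3.05862
NF = 10 log₁₀(3.05862) = 4.86 dB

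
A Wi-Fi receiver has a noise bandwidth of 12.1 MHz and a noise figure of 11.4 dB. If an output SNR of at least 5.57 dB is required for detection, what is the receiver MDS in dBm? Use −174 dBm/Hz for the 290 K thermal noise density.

−86.2 dBm

Sensitivity = −174 + 10 log₁₀(B) + NF + SNR_min
= −174 + 70.83 + 11.4 + 5.57
= −86.20 dBm → −86.2 dBm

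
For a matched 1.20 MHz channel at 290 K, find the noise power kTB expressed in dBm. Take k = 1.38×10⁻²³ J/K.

−113.2 dBm

P_n = kTB = 1.38×10⁻²³ × 290 × 1.20×10⁶ = 4.80×10⁻¹⁵ W
In dBm: 10 log₁₀(4.80×10⁻¹⁵ / 10⁻³) = −113.2 dBm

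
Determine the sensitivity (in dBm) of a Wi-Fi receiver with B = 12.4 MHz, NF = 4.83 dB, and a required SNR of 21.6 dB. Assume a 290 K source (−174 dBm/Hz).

Sensitivity = −174 + 10 log₁₀(B) + NF + SNR_min
= −174 + 70.93 + 4.83 + 21.6
= −76.64 dBm → −76.6 dBm

−76.6 dBm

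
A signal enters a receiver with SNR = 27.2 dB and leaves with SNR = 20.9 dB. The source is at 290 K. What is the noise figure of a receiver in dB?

6.3 dB

NF (dB) = SNR_in(dB) − SNR_out(dB) when the source is at T₀
NF = 27.2 − 20.9 = 6.3 dB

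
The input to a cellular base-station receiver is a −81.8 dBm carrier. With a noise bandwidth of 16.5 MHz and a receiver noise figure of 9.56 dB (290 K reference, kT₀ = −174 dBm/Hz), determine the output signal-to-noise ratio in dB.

Noise floor: N = −174 + 10 log₁₀(B) + NF
10 log₁₀(1.65×10⁷) = 72.17 dB
N = −174 + 72.17 + 9.56 = −92.27 dBm
SNR = P_sig − N = −81.8 − (−92.27) = 10.47 dB → 10.5 dB

10.5 dB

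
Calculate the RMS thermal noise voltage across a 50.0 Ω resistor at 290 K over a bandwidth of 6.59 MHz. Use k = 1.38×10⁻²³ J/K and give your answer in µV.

2.30 µV

V_n = √(4kTRB)
4kTRB = 4 × 1.38×10⁻²³ × 290 × 5.00×10¹ × 6.59×10⁶ = 5.27×10⁻¹² V²
V_n = √(5.27×10⁻¹²) = 2.30×10⁻⁶ V = 2.30 µV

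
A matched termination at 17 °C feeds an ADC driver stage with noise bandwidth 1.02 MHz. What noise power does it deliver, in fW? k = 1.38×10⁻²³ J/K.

T = 17 °C + 273.15 = 290.15 K
P_n = kTB = 1.38×10⁻²³ × 290.15 × 1.02×10⁶ = 4.08×10⁻¹⁵ W = 4.08 fW

4.08 fW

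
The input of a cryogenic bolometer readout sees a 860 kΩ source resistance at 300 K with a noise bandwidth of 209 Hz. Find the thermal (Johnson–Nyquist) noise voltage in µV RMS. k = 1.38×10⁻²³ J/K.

1.73 µV

V_n = √(4kTRB)
4kTRB = 4 × 1.38×10⁻²³ × 300 × 8.60×10⁵ × 2.09×10² = 2.98×10⁻¹² V²
V_n = √(2.98×10⁻¹²) = 1.73×10⁻⁶ V = 1.73 µV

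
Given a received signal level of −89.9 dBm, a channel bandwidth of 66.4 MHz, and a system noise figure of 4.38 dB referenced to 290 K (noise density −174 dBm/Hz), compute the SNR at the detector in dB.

1.5 dB

Noise floor: N = −174 + 10 log₁₀(B) + NF
10 log₁₀(6.64×10⁷) = 78.22 dB
N = −174 + 78.22 + 4.38 = −91.40 dBm
SNR = P_sig − N = −89.9 − (−91.40) = 1.50 dB → 1.5 dB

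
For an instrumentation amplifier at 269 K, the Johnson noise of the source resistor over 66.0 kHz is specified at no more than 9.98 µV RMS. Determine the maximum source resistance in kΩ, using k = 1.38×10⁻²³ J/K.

Johnson–Nyquist: V_n = √(4kTRB) ⇒ R = V_n² / (4kTB)
4kTB = 4 × 1.38×10⁻²³ × 269 × 6.60×10⁴ = 9.80×10⁻¹⁶
R = (9.98×10⁻⁶)² / 9.80×10⁻¹⁶ = 1.02×10⁵ Ω = 102 kΩ

102 kΩ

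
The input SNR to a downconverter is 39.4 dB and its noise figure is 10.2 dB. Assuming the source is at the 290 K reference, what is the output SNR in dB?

29.2 dB

By definition F = SNR_in/SNR_out, so in dB: SNR_out = SNR_in − NF
SNR_out = 39.4 − 10.2 = 29.2 dB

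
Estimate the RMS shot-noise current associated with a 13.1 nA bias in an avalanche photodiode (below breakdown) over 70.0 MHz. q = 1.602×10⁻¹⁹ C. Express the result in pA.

I_n = √(2qI·B)
2qI·B = 2 × 1.602×10⁻¹⁹ × 1.31×10⁻⁸ × 7.00×10⁷ = 2.94×10⁻¹⁹ A²
I_n = √(2.94×10⁻¹⁹) = 5.42×10⁻¹⁰ A = 542 pA

542 pA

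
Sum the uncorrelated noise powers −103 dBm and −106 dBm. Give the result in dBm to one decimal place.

−101.2 dBm

Convert to linear, add, convert back:
P₁ = 5.01×10⁻¹⁴ W, P₂ = 2.51×10⁻¹⁴ W
P_tot = 7.52×10⁻¹⁴ W → 10 log₁₀(P_tot / 10⁻³) = −101.2 dBm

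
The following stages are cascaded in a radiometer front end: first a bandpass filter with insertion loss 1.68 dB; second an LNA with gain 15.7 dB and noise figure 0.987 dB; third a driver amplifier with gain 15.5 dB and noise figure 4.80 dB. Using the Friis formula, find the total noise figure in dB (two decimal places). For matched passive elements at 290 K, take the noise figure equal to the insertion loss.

Convert to linear (a loss of L dB is a gain of −L dB): F_i = 10^(NF_i/10), G_i = 10^(G_i,dB/10)
  Stage 1: F_1 = 10^(1.68/10) = 1.472, G_1 = 10^(−1.68/10) = 0.6792
  Stage 2: F_2 = 10^(0.987/10) = 1.255, G_2 = 10^(15.7/10) = 37.15
  Stage 3: F_3 = 10^(4.80/10) = 3.020, G_3 = 10^(15.5/10) = 35.48
Friis cascade:
  F = 1.472 + (1.255 − 1)/0.6792 + (3.020 − 1)/25.23 = 1.928
NF = 10 log₁₀(1.928) = 2.85 dB

2.85 dB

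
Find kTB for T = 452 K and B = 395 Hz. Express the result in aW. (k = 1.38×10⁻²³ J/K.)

P_n = kTB = 1.38×10⁻²³ × 452 × 3.95×10² = 2.46×10⁻¹⁸ W = 2.46 aW

2.46 aW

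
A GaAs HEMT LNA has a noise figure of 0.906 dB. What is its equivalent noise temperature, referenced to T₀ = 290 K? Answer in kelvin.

67.3 K

F = 10^(0.906/10) = 1.23197
T_e = (F − 1)·T₀ = (1.23197 − 1) × 290 = 67.3 K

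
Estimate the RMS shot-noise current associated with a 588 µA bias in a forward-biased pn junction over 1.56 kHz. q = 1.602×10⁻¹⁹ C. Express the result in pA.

I_n = √(2qI·B)
2qI·B = 2 × 1.602×10⁻¹⁹ × 5.88×10⁻⁴ × 1.56×10³ = 2.94×10⁻¹⁹ A²
I_n = √(2.94×10⁻¹⁹) = 5.42×10⁻¹⁰ A = 542 pA

542 pA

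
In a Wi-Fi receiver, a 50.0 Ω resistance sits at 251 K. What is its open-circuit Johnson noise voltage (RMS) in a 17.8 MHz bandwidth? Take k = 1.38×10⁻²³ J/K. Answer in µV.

V_n = √(4kTRB)
4kTRB = 4 × 1.38×10⁻²³ × 251 × 5.00×10¹ × 1.78×10⁷ = 1.23×10⁻¹¹ V²
V_n = √(1.23×10⁻¹¹) = 3.51×10⁻⁶ V = 3.51 µV

3.51 µV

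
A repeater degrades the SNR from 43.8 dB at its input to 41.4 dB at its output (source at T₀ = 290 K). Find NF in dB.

NF (dB) = SNR_in(dB) − SNR_out(dB) when the source is at T₀
NF = 43.8 − 41.4 = 2.4 dB

2.4 dB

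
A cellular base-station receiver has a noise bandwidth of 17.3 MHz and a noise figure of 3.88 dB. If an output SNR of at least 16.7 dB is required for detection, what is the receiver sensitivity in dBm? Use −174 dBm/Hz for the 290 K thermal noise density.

Sensitivity = −174 + 10 log₁₀(B) + NF + SNR_min
= −174 + 72.38 + 3.88 + 16.7
= −81.04 dBm → −81.0 dBm

−81.0 dBm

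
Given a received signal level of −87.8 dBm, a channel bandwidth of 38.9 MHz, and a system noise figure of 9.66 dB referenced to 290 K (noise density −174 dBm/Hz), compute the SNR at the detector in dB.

0.6 dB

Noise floor: N = −174 + 10 log₁₀(B) + NF
10 log₁₀(3.89×10⁷) = 75.9 dB
N = −174 + 75.9 + 9.66 = −88.44 dBm
SNR = P_sig − N = −87.8 − (−88.44) = 0.64 dB → 0.6 dB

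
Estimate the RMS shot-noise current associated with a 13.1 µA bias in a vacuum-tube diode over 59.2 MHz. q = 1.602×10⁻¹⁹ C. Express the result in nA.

I_n = √(2qI·B)
2qI·B = 2 × 1.602×10⁻¹⁹ × 1.31×10⁻⁵ × 5.92×10⁷ = 2.48×10⁻¹⁶ A²
I_n = √(2.48×10⁻¹⁶) = 1.58×10⁻⁸ A = 15.8 nA

15.8 nA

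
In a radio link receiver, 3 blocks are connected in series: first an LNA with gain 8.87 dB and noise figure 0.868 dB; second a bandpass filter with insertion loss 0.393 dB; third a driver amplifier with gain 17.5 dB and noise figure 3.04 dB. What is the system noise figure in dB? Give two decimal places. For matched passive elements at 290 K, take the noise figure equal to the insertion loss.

1.39 dB

Convert to linear (a loss of L dB is a gain of −L dB): F_i = 10^(NF_i/10), G_i = 10^(G_i,dB/10)
  Stage 1: F_1 = 10^(0.868/10) = 1.221, G_1 = 10^(8.87/10) = 7.709
  Stage 2: F_2 = 10^(0.393/10) = 1.095, G_2 = 10^(−0.393/10) = 0.9135
  Stage 3: F_3 = 10^(3.04/10) = 2.014, G_3 = 10^(17.5/10) = 56.23
Friis cascade:
  F = 1.221 + (1.095 − 1)/7.709 + (2.014 − 1)/7.042 = 1.377
NF = 10 log₁₀(1.377) = 1.39 dB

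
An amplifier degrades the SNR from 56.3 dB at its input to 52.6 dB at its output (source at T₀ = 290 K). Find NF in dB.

3.7 dB

NF (dB) = SNR_in(dB) − SNR_out(dB) when the source is at T₀
NF = 56.3 − 52.6 = 3.7 dB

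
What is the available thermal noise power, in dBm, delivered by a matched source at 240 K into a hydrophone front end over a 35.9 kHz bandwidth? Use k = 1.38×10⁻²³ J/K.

P_n = kTB = 1.38×10⁻²³ × 240 × 3.59×10⁴ = 1.19×10⁻¹⁶ W
In dBm: 10 log₁₀(1.19×10⁻¹⁶ / 10⁻³) = −129.2 dBm

−129.2 dBm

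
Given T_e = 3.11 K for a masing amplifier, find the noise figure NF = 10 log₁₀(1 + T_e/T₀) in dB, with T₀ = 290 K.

F = 1 + T_e/T₀ = 1 + 3.11/290 = 1.01072
NF = 10 log₁₀(1.01072) = 0.046 dB

0.046 dB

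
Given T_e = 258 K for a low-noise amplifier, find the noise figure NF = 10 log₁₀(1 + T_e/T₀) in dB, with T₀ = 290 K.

F = 1 + T_e/T₀ = 1 + 258/290 = 1.88966
NF = 10 log₁₀(1.88966) = 2.76 dB

2.76 dB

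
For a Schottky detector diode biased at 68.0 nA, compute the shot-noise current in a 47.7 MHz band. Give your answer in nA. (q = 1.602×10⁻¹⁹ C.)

I_n = √(2qI·B)
2qI·B = 2 × 1.602×10⁻¹⁹ × 6.80×10⁻⁸ × 4.77×10⁷ = 1.04×10⁻¹⁸ A²
I_n = √(1.04×10⁻¹⁸) = 1.02×10⁻⁹ A = 1.02 nA

1.02 nA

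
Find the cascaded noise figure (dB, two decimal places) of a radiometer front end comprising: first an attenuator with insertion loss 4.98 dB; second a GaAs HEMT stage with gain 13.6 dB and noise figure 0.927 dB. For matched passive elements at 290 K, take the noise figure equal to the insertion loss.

Convert to linear (a loss of L dB is a gain of −L dB): F_i = 10^(NF_i/10), G_i = 10^(G_i,dB/10)
  Stage 1: F_1 = 10^(4.98/10) = 3.148, G_1 = 10^(−4.98/10) = 0.3177
  Stage 2: F_2 = 10^(0.927/10) = 1.238, G_2 = 10^(13.6/10) = 22.91
Friis cascade:
  F = 3.148 + (1.238 − 1)/0.3177 = 3.897
NF = 10 log₁₀(3.897) = 5.91 dB

5.91 dB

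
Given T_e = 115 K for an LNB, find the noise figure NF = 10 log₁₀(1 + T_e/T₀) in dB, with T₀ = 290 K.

F = 1 + T_e/T₀ = 1 + 115/290 = 1.39655
NF = 10 log₁₀(1.39655) = 1.45 dB

1.45 dB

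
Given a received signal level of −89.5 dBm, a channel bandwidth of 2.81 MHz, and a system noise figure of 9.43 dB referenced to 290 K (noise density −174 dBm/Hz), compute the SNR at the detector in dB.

10.6 dB

Noise floor: N = −174 + 10 log₁₀(B) + NF
10 log₁₀(2.81×10⁶) = 64.49 dB
N = −174 + 64.49 + 9.43 = −100.08 dBm
SNR = P_sig − N = −89.5 − (−100.08) = 10.58 dB → 10.6 dB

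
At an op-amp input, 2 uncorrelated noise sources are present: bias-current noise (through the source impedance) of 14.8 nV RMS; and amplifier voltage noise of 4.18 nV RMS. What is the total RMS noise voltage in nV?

Uncorrelated sources add in power (mean-square): V_tot = √(ΣV_i²)
V_tot = √[(1.48×10⁻⁸)² + (4.18×10⁻⁹)²] = 1.54×10⁻⁸ V = 15.4 nV

15.4 nV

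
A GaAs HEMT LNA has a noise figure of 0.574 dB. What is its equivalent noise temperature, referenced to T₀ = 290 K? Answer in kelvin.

F = 10^(0.574/10) = 1.1413
T_e = (F − 1)·T₀ = (1.1413 − 1) × 290 = 41.0 K

41.0 K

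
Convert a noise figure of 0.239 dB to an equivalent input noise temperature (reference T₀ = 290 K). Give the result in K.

16.4 K

F = 10^(0.239/10) = 1.05657
T_e = (F − 1)·T₀ = (1.05657 − 1) × 290 = 16.4 K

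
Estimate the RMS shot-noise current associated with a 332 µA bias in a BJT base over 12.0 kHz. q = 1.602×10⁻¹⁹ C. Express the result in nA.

1.13 nA

I_n = √(2qI·B)
2qI·B = 2 × 1.602×10⁻¹⁹ × 3.32×10⁻⁴ × 1.20×10⁴ = 1.28×10⁻¹⁸ A²
I_n = √(1.28×10⁻¹⁸) = 1.13×10⁻⁹ A = 1.13 nA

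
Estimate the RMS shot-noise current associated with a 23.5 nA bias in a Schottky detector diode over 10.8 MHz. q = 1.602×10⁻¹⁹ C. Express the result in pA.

I_n = √(2qI·B)
2qI·B = 2 × 1.602×10⁻¹⁹ × 2.35×10⁻⁸ × 1.08×10⁷ = 8.13×10⁻²⁰ A²
I_n = √(8.13×10⁻²⁰) = 2.85×10⁻¹⁰ A = 285 pA

285 pA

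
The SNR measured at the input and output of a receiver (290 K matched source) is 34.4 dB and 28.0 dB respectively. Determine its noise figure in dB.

NF (dB) = SNR_in(dB) − SNR_out(dB) when the source is at T₀
NF = 34.4 − 28.0 = 6.4 dB

6.4 dB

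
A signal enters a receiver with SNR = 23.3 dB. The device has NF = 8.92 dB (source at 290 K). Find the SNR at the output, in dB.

14.38 dB

By definition F = SNR_in/SNR_out, so in dB: SNR_out = SNR_in − NF
SNR_out = 23.3 − 8.92 = 14.38 dB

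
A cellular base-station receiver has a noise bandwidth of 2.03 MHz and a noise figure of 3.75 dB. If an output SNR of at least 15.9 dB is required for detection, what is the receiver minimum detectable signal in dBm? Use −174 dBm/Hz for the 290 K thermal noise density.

−91.3 dBm

Sensitivity = −174 + 10 log₁₀(B) + NF + SNR_min
= −174 + 63.07 + 3.75 + 15.9
= −91.28 dBm → −91.3 dBm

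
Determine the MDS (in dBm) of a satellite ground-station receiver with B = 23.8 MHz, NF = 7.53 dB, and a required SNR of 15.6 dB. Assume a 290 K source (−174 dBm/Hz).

Sensitivity = −174 + 10 log₁₀(B) + NF + SNR_min
= −174 + 73.77 + 7.53 + 15.6
= −77.10 dBm → −77.1 dBm

−77.1 dBm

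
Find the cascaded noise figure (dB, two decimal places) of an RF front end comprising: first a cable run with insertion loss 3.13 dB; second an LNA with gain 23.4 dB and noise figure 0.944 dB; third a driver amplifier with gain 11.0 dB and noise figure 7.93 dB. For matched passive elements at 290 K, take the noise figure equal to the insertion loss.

4.16 dB

Convert to linear (a loss of L dB is a gain of −L dB): F_i = 10^(NF_i/10), G_i = 10^(G_i,dB/10)
  Stage 1: F_1 = 10^(3.13/10) = 2.056, G_1 = 10^(−3.13/10) = 0.4864
  Stage 2: F_2 = 10^(0.944/10) = 1.243, G_2 = 10^(23.4/10) = 218.8
  Stage 3: F_3 = 10^(7.93/10) = 6.209, G_3 = 10^(11.0/10) = 12.59
Friis cascade:
  F = 2.056 + (1.243 − 1)/0.4864 + (6.209 − 1)/106.4 = 2.604
NF = 10 log₁₀(2.604) = 4.16 dB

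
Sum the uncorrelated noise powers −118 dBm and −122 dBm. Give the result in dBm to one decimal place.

−116.5 dBm

Convert to linear, add, convert back:
P₁ = 1.58×10⁻¹⁵ W, P₂ = 6.31×10⁻¹⁶ W
P_tot = 2.22×10⁻¹⁵ W → 10 log₁₀(P_tot / 10⁻³) = −116.5 dBm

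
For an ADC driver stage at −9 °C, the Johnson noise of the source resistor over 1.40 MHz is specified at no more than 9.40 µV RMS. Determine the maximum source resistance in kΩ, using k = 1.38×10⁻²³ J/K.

T = −9 °C + 273.15 = 264.15 K
Johnson–Nyquist: V_n = √(4kTRB) ⇒ R = V_n² / (4kTB)
4kTB = 4 × 1.38×10⁻²³ × 264.15 × 1.40×10⁶ = 2.04×10⁻¹⁴
R = (9.40×10⁻⁶)² / 2.04×10⁻¹⁴ = 4.33×10³ Ω = 4.33 kΩ

4.33 kΩ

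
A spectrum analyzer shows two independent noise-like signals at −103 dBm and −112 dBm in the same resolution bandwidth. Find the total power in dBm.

−102.5 dBm

Convert to linear, add, convert back:
P₁ = 5.01×10⁻¹⁴ W, P₂ = 6.31×10⁻¹⁵ W
P_tot = 5.64×10⁻¹⁴ W → 10 log₁₀(P_tot / 10⁻³) = −102.5 dBm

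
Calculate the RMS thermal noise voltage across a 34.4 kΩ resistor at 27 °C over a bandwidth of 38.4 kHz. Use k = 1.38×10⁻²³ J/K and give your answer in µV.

T = 27 °C + 273.15 = 300.15 K
V_n = √(4kTRB)
4kTRB = 4 × 1.38×10⁻²³ × 300.15 × 3.44×10⁴ × 3.84×10⁴ = 2.19×10⁻¹¹ V²
V_n = √(2.19×10⁻¹¹) = 4.68×10⁻⁶ V = 4.68 µV

4.68 µV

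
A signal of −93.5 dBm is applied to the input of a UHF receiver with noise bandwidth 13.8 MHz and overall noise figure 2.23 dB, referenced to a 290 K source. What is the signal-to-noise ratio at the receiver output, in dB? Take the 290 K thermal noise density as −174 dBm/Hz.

6.9 dB

Noise floor: N = −174 + 10 log₁₀(B) + NF
10 log₁₀(1.38×10⁷) = 71.4 dB
N = −174 + 71.4 + 2.23 = −100.37 dBm
SNR = P_sig − N = −93.5 − (−100.37) = 6.87 dB → 6.9 dB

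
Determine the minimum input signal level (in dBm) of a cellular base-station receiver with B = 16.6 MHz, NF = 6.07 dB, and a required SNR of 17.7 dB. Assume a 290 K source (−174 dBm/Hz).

Sensitivity = −174 + 10 log₁₀(B) + NF + SNR_min
= −174 + 72.2 + 6.07 + 17.7
= −78.03 dBm → −78.0 dBm

−78.0 dBm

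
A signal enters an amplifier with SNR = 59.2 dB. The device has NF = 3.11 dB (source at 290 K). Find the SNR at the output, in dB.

56.09 dB

By definition F = SNR_in/SNR_out, so in dB: SNR_out = SNR_in − NF
SNR_out = 59.2 − 3.11 = 56.09 dB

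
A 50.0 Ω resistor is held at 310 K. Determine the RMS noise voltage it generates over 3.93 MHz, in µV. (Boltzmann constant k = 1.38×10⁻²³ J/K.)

V_n = √(4kTRB)
4kTRB = 4 × 1.38×10⁻²³ × 310 × 5.00×10¹ × 3.93×10⁶ = 3.36×10⁻¹² V²
V_n = √(3.36×10⁻¹²) = 1.83×10⁻⁶ V = 1.83 µV

1.83 µV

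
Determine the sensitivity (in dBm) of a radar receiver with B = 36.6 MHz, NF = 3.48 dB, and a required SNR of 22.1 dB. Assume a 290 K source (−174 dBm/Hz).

Sensitivity = −174 + 10 log₁₀(B) + NF + SNR_min
= −174 + 75.63 + 3.48 + 22.1
= −72.79 dBm → −72.8 dBm

−72.8 dBm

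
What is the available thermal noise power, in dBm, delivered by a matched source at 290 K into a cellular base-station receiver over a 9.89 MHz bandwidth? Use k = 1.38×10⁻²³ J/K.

P_n = kTB = 1.38×10⁻²³ × 290 × 9.89×10⁶ = 3.96×10⁻¹⁴ W
In dBm: 10 log₁₀(3.96×10⁻¹⁴ / 10⁻³) = −104.0 dBm

−104.0 dBm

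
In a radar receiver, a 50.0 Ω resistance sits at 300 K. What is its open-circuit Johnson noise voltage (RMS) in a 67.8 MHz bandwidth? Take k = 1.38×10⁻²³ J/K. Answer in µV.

7.49 µV

V_n = √(4kTRB)
4kTRB = 4 × 1.38×10⁻²³ × 300 × 5.00×10¹ × 6.78×10⁷ = 5.61×10⁻¹¹ V²
V_n = √(5.61×10⁻¹¹) = 7.49×10⁻⁶ V = 7.49 µV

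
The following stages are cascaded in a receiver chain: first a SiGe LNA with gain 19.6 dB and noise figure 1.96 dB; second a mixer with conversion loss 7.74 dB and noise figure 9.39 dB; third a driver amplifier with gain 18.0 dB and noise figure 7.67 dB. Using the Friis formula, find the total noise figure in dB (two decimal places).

Convert to linear (a loss of L dB is a gain of −L dB): F_i = 10^(NF_i/10), G_i = 10^(G_i,dB/10)
  Stage 1: F_1 = 10^(1.96/10) = 1.570, G_1 = 10^(19.6/10) = 91.20
  Stage 2: F_2 = 10^(9.39/10) = 8.690, G_2 = 10^(−7.74/10) = 0.1683
  Stage 3: F_3 = 10^(7.67/10) = 5.848, G_3 = 10^(18.0/10) = 63.10
Friis cascade:
  F = 1.570 + (8.690 − 1)/91.20 + (5.848 − 1)/15.35 = 1.971
NF = 10 log₁₀(1.971) = 2.95 dB

2.95 dB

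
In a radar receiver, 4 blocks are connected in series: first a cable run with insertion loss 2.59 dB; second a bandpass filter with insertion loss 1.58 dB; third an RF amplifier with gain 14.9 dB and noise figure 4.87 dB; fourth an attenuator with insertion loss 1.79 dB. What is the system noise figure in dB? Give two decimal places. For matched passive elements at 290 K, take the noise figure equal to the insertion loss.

Convert to linear (a loss of L dB is a gain of −L dB): F_i = 10^(NF_i/10), G_i = 10^(G_i,dB/10)
  Stage 1: F_1 = 10^(2.59/10) = 1.816, G_1 = 10^(−2.59/10) = 0.5508
  Stage 2: F_2 = 10^(1.58/10) = 1.439, G_2 = 10^(−1.58/10) = 0.6950
  Stage 3: F_3 = 10^(4.87/10) = 3.069, G_3 = 10^(14.9/10) = 30.90
  Stage 4: F_4 = 10^(1.79/10) = 1.510, G_4 = 10^(−1.79/10) = 0.6622
Friis cascade:
  F = 1.816 + (1.439 − 1)/0.5508 + (3.069 − 1)/0.3828 + (1.510 − 1)/11.83 = 8.060
NF = 10 log₁₀(8.060) = 9.06 dB

9.06 dB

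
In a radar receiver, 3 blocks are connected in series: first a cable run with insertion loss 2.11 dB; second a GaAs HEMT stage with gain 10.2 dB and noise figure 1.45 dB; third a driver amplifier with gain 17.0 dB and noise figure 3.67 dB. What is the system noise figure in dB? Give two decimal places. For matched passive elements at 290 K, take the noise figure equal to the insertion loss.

3.94 dB

Convert to linear (a loss of L dB is a gain of −L dB): F_i = 10^(NF_i/10), G_i = 10^(G_i,dB/10)
  Stage 1: F_1 = 10^(2.11/10) = 1.626, G_1 = 10^(−2.11/10) = 0.6152
  Stage 2: F_2 = 10^(1.45/10) = 1.396, G_2 = 10^(10.2/10) = 10.47
  Stage 3: F_3 = 10^(3.67/10) = 2.328, G_3 = 10^(17.0/10) = 50.12
Friis cascade:
  F = 1.626 + (1.396 − 1)/0.6152 + (2.328 − 1)/6.442 = 2.476
NF = 10 log₁₀(2.476) = 3.94 dB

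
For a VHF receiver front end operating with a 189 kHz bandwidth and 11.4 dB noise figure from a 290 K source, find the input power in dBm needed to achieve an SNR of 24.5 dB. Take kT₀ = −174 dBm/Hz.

−85.3 dBm

Sensitivity = −174 + 10 log₁₀(B) + NF + SNR_min
= −174 + 52.76 + 11.4 + 24.5
= −85.34 dBm → −85.3 dBm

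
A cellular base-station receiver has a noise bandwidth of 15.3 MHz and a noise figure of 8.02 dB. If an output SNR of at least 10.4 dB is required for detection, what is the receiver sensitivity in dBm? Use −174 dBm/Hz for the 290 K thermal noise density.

−83.7 dBm

Sensitivity = −174 + 10 log₁₀(B) + NF + SNR_min
= −174 + 71.85 + 8.02 + 10.4
= −83.73 dBm → −83.7 dBm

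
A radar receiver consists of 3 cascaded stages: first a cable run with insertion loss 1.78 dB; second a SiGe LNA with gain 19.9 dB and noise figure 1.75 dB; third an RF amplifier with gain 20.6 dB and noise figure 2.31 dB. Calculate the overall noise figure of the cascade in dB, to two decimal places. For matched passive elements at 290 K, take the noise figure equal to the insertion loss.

Convert to linear (a loss of L dB is a gain of −L dB): F_i = 10^(NF_i/10), G_i = 10^(G_i,dB/10)
  Stage 1: F_1 = 10^(1.78/10) = 1.507, G_1 = 10^(−1.78/10) = 0.6637
  Stage 2: F_2 = 10^(1.75/10) = 1.496, G_2 = 10^(19.9/10) = 97.72
  Stage 3: F_3 = 10^(2.31/10) = 1.702, G_3 = 10^(20.6/10) = 114.8
Friis cascade:
  F = 1.507 + (1.496 − 1)/0.6637 + (1.702 − 1)/64.86 = 2.265
NF = 10 log₁₀(2.265) = 3.55 dB

3.55 dB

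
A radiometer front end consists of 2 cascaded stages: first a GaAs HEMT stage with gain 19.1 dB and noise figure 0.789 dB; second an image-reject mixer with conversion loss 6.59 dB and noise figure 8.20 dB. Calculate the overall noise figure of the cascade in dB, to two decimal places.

1.03 dB

Convert to linear (a loss of L dB is a gain of −L dB): F_i = 10^(NF_i/10), G_i = 10^(G_i,dB/10)
  Stage 1: F_1 = 10^(0.789/10) = 1.199, G_1 = 10^(19.1/10) = 81.28
  Stage 2: F_2 = 10^(8.20/10) = 6.607, G_2 = 10^(−6.59/10) = 0.2193
Friis cascade:
  F = 1.199 + (6.607 − 1)/81.28 = 1.268
NF = 10 log₁₀(1.268) = 1.03 dB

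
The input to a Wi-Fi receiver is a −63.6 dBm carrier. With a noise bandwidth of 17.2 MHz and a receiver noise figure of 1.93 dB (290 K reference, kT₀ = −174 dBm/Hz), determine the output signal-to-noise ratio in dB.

Noise floor: N = −174 + 10 log₁₀(B) + NF
10 log₁₀(1.72×10⁷) = 72.36 dB
N = −174 + 72.36 + 1.93 = −99.71 dBm
SNR = P_sig − N = −63.6 − (−99.71) = 36.11 dB → 36.1 dB

36.1 dB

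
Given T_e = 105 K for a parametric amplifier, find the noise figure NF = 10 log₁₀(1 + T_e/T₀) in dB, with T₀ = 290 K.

F = 1 + T_e/T₀ = 1 + 105/290 = 1.36207
NF = 10 log₁₀(1.36207) = 1.34 dB

1.34 dB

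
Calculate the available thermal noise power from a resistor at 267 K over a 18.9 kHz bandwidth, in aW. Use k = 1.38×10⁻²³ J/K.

69.6 aW

P_n = kTB = 1.38×10⁻²³ × 267 × 1.89×10⁴ = 6.96×10⁻¹⁷ W = 69.6 aW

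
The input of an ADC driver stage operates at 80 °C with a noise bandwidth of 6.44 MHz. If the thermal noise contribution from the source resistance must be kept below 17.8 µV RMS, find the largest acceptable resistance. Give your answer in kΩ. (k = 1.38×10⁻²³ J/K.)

T = 80 °C + 273.15 = 353.15 K
Johnson–Nyquist: V_n = √(4kTRB) ⇒ R = V_n² / (4kTB)
4kTB = 4 × 1.38×10⁻²³ × 353.15 × 6.44×10⁶ = 1.26×10⁻¹³
R = (1.78×10⁻⁵)² / 1.26×10⁻¹³ = 2.52×10³ Ω = 2.52 kΩ

2.52 kΩ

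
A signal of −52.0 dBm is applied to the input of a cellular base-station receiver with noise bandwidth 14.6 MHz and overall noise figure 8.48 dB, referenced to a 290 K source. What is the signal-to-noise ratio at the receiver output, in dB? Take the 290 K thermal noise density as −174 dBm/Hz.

41.9 dB

Noise floor: N = −174 + 10 log₁₀(B) + NF
10 log₁₀(1.46×10⁷) = 71.64 dB
N = −174 + 71.64 + 8.48 = −93.88 dBm
SNR = P_sig − N = −52.0 − (−93.88) = 41.88 dB → 41.9 dB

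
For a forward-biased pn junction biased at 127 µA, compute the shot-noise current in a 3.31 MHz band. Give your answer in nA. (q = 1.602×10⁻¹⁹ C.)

I_n = √(2qI·B)
2qI·B = 2 × 1.602×10⁻¹⁹ × 1.27×10⁻⁴ × 3.31×10⁶ = 1.35×10⁻¹⁶ A²
I_n = √(1.35×10⁻¹⁶) = 1.16×10⁻⁸ A = 11.6 nA

11.6 nA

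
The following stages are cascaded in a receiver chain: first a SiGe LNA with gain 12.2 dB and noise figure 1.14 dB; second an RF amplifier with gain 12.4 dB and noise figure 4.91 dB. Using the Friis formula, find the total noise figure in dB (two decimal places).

Convert to linear (a loss of L dB is a gain of −L dB): F_i = 10^(NF_i/10), G_i = 10^(G_i,dB/10)
  Stage 1: F_1 = 10^(1.14/10) = 1.300, G_1 = 10^(12.2/10) = 16.60
  Stage 2: F_2 = 10^(4.91/10) = 3.097, G_2 = 10^(12.4/10) = 17.38
Friis cascade:
  F = 1.300 + (3.097 − 1)/16.60 = 1.427
NF = 10 log₁₀(1.427) = 1.54 dB

1.54 dB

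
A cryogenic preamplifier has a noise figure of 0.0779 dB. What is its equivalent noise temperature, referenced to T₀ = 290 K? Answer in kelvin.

F = 10^(0.0779/10) = 1.0181
T_e = (F − 1)·T₀ = (1.0181 − 1) × 290 = 5.25 K

5.25 K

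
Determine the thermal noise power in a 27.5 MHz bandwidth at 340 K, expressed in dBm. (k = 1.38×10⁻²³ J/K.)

−98.9 dBm

P_n = kTB = 1.38×10⁻²³ × 340 × 2.75×10⁷ = 1.29×10⁻¹³ W
In dBm: 10 log₁₀(1.29×10⁻¹³ / 10⁻³) = −98.9 dBm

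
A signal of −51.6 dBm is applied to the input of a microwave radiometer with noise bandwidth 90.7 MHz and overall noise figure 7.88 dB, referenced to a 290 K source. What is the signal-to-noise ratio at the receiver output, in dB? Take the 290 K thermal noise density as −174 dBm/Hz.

34.9 dB

Noise floor: N = −174 + 10 log₁₀(B) + NF
10 log₁₀(9.07×10⁷) = 79.58 dB
N = −174 + 79.58 + 7.88 = −86.54 dBm
SNR = P_sig − N = −51.6 − (−86.54) = 34.94 dB → 34.9 dB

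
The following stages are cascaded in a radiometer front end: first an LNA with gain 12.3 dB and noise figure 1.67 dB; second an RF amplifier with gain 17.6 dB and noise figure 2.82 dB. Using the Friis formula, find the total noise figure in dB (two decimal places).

Convert to linear (a loss of L dB is a gain of −L dB): F_i = 10^(NF_i/10), G_i = 10^(G_i,dB/10)
  Stage 1: F_1 = 10^(1.67/10) = 1.469, G_1 = 10^(12.3/10) = 16.98
  Stage 2: F_2 = 10^(2.82/10) = 1.914, G_2 = 10^(17.6/10) = 57.54
Friis cascade:
  F = 1.469 + (1.914 − 1)/16.98 = 1.523
NF = 10 log₁₀(1.523) = 1.83 dB

1.83 dB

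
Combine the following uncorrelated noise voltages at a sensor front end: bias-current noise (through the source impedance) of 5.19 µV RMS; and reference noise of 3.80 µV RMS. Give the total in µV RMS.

6.43 µV

Uncorrelated sources add in power (mean-square): V_tot = √(ΣV_i²)
V_tot = √[(5.19×10⁻⁶)² + (3.80×10⁻⁶)²] = 6.43×10⁻⁶ V = 6.43 µV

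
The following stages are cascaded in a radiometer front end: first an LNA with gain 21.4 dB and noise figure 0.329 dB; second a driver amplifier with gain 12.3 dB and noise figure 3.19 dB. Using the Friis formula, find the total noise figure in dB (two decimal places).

Convert to linear (a loss of L dB is a gain of −L dB): F_i = 10^(NF_i/10), G_i = 10^(G_i,dB/10)
  Stage 1: F_1 = 10^(0.329/10) = 1.079, G_1 = 10^(21.4/10) = 138.0
  Stage 2: F_2 = 10^(3.19/10) = 2.084, G_2 = 10^(12.3/10) = 16.98
Friis cascade:
  F = 1.079 + (2.084 − 1)/138.0 = 1.087
NF = 10 log₁₀(1.087) = 0.36 dB

0.36 dB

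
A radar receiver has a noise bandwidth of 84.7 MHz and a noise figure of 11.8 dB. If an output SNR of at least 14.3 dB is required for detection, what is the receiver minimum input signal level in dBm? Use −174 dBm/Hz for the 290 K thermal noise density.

−68.6 dBm

Sensitivity = −174 + 10 log₁₀(B) + NF + SNR_min
= −174 + 79.28 + 11.8 + 14.3
= −68.62 dBm → −68.6 dBm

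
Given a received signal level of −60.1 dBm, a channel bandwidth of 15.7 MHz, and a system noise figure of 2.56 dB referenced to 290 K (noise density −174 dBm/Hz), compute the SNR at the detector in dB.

Noise floor: N = −174 + 10 log₁₀(B) + NF
10 log₁₀(1.57×10⁷) = 71.96 dB
N = −174 + 71.96 + 2.56 = −99.48 dBm
SNR = P_sig − N = −60.1 − (−99.48) = 39.38 dB → 39.4 dB

39.4 dB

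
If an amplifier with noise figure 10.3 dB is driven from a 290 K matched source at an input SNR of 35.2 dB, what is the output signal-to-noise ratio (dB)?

By definition F = SNR_in/SNR_out, so in dB: SNR_out = SNR_in − NF
SNR_out = 35.2 − 10.3 = 24.9 dB

24.9 dB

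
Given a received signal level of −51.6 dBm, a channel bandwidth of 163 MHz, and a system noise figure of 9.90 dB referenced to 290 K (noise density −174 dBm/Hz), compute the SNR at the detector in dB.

Noise floor: N = −174 + 10 log₁₀(B) + NF
10 log₁₀(1.63×10⁸) = 82.12 dB
N = −174 + 82.12 + 9.90 = −81.98 dBm
SNR = P_sig − N = −51.6 − (−81.98) = 30.38 dB → 30.4 dB

30.4 dB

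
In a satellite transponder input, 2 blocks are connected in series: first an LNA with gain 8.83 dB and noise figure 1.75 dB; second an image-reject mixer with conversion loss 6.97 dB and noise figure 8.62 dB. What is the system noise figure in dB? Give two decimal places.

Convert to linear (a loss of L dB is a gain of −L dB): F_i = 10^(NF_i/10), G_i = 10^(G_i,dB/10)
  Stage 1: F_1 = 10^(1.75/10) = 1.496, G_1 = 10^(8.83/10) = 7.638
  Stage 2: F_2 = 10^(8.62/10) = 7.278, G_2 = 10^(−6.97/10) = 0.2009
Friis cascade:
  F = 1.496 + (7.278 − 1)/7.638 = 2.318
NF = 10 log₁₀(2.318) = 3.65 dB

3.65 dB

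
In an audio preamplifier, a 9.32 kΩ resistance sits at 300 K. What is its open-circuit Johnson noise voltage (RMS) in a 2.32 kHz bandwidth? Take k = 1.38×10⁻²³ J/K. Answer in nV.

598 nV

V_n = √(4kTRB)
4kTRB = 4 × 1.38×10⁻²³ × 300 × 9.32×10³ × 2.32×10³ = 3.58×10⁻¹³ V²
V_n = √(3.58×10⁻¹³) = 5.98×10⁻⁷ V = 598 nV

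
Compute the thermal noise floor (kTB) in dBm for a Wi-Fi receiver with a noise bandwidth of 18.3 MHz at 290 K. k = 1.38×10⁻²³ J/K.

P_n = kTB = 1.38×10⁻²³ × 290 × 1.83×10⁷ = 7.32×10⁻¹⁴ W
In dBm: 10 log₁₀(7.32×10⁻¹⁴ / 10⁻³) = −101.4 dBm

−101.4 dBm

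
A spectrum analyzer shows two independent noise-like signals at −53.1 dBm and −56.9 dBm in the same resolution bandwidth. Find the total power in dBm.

Convert to linear, add, convert back:
P₁ = 4.90×10⁻⁹ W, P₂ = 2.04×10⁻⁹ W
P_tot = 6.94×10⁻⁹ W → 10 log₁₀(P_tot / 10⁻³) = −51.6 dBm

−51.6 dBm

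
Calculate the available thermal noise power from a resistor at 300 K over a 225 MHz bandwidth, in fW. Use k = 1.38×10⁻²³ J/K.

932 fW

P_n = kTB = 1.38×10⁻²³ × 300 × 2.25×10⁸ = 9.31×10⁻¹³ W = 932 fW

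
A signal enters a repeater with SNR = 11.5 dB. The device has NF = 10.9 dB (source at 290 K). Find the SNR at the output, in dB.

0.6 dB

By definition F = SNR_in/SNR_out, so in dB: SNR_out = SNR_in − NF
SNR_out = 11.5 − 10.9 = 0.6 dB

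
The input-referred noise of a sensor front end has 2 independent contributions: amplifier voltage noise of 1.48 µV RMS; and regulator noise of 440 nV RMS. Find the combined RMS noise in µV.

1.54 µV

Uncorrelated sources add in power (mean-square): V_tot = √(ΣV_i²)
V_tot = √[(1.48×10⁻⁶)² + (4.40×10⁻⁷)²] = 1.54×10⁻⁶ V = 1.54 µV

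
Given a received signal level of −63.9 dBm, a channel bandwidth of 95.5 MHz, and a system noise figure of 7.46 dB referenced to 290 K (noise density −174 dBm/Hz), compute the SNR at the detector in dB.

22.8 dB

Noise floor: N = −174 + 10 log₁₀(B) + NF
10 log₁₀(9.55×10⁷) = 79.8 dB
N = −174 + 79.8 + 7.46 = −86.74 dBm
SNR = P_sig − N = −63.9 − (−86.74) = 22.84 dB → 22.8 dB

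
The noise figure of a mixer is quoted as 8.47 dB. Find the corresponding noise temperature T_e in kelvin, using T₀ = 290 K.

1749 K

F = 10^(8.47/10) = 7.03072
T_e = (F − 1)·T₀ = (7.03072 − 1) × 290 = 1749 K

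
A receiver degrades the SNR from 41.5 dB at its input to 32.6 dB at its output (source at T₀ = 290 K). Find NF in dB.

NF (dB) = SNR_in(dB) − SNR_out(dB) when the source is at T₀
NF = 41.5 − 32.6 = 8.9 dB

8.9 dB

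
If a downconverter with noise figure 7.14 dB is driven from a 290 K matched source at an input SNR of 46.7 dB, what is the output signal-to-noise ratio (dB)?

By definition F = SNR_in/SNR_out, so in dB: SNR_out = SNR_in − NF
SNR_out = 46.7 − 7.14 = 39.56 dB

39.56 dB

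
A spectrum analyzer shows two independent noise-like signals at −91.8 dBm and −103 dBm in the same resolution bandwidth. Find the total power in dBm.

−91.5 dBm

Convert to linear, add, convert back:
P₁ = 6.61×10⁻¹³ W, P₂ = 5.01×10⁻¹⁴ W
P_tot = 7.11×10⁻¹³ W → 10 log₁₀(P_tot / 10⁻³) = −91.5 dBm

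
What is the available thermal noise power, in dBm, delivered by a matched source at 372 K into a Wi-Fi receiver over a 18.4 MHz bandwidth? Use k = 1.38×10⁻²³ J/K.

−100.2 dBm

P_n = kTB = 1.38×10⁻²³ × 372 × 1.84×10⁷ = 9.45×10⁻¹⁴ W
In dBm: 10 log₁₀(9.45×10⁻¹⁴ / 10⁻³) = −100.2 dBm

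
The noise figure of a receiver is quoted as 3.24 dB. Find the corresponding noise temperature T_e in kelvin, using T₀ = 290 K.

322 K

F = 10^(3.24/10) = 2.10863
T_e = (F − 1)·T₀ = (2.10863 − 1) × 290 = 322 K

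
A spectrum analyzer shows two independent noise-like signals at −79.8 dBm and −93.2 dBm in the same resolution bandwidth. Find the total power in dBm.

Convert to linear, add, convert back:
P₁ = 1.05×10⁻¹¹ W, P₂ = 4.79×10⁻¹³ W
P_tot = 1.09×10⁻¹¹ W → 10 log₁₀(P_tot / 10⁻³) = −79.6 dBm

−79.6 dBm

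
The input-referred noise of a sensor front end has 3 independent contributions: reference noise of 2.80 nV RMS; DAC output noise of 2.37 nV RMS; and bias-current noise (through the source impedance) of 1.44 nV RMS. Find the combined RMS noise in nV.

Uncorrelated sources add in power (mean-square): V_tot = √(ΣV_i²)
V_tot = √[(2.80×10⁻⁹)² + (2.37×10⁻⁹)² + (1.44×10⁻⁹)²] = 3.94×10⁻⁹ V = 3.94 nV

3.94 nV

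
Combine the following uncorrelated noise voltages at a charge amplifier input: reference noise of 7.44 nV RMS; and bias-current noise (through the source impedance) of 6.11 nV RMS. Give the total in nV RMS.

9.63 nV

Uncorrelated sources add in power (mean-square): V_tot = √(ΣV_i²)
V_tot = √[(7.44×10⁻⁹)² + (6.11×10⁻⁹)²] = 9.63×10⁻⁹ V = 9.63 nV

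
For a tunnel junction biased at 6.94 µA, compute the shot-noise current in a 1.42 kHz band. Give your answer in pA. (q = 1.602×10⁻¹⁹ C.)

56.2 pA

I_n = √(2qI·B)
2qI·B = 2 × 1.602×10⁻¹⁹ × 6.94×10⁻⁶ × 1.42×10³ = 3.16×10⁻²¹ A²
I_n = √(3.16×10⁻²¹) = 5.62×10⁻¹¹ A = 56.2 pA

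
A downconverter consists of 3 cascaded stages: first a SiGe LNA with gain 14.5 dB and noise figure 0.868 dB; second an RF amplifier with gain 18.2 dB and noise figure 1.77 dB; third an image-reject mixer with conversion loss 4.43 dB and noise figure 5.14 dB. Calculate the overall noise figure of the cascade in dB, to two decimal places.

0.94 dB

Convert to linear (a loss of L dB is a gain of −L dB): F_i = 10^(NF_i/10), G_i = 10^(G_i,dB/10)
  Stage 1: F_1 = 10^(0.868/10) = 1.221, G_1 = 10^(14.5/10) = 28.18
  Stage 2: F_2 = 10^(1.77/10) = 1.503, G_2 = 10^(18.2/10) = 66.07
  Stage 3: F_3 = 10^(5.14/10) = 3.266, G_3 = 10^(−4.43/10) = 0.3606
Friis cascade:
  F = 1.221 + (1.503 − 1)/28.18 + (3.266 − 1)/1862 = 1.240
NF = 10 log₁₀(1.240) = 0.94 dB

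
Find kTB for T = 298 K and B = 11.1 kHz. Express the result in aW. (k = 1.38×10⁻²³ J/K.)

45.6 aW

P_n = kTB = 1.38×10⁻²³ × 298 × 1.11×10⁴ = 4.56×10⁻¹⁷ W = 45.6 aW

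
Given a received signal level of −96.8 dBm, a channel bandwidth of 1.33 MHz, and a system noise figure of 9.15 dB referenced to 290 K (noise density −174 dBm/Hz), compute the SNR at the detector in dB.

6.8 dB

Noise floor: N = −174 + 10 log₁₀(B) + NF
10 log₁₀(1.33×10⁶) = 61.24 dB
N = −174 + 61.24 + 9.15 = −103.61 dBm
SNR = P_sig − N = −96.8 − (−103.61) = 6.81 dB → 6.8 dB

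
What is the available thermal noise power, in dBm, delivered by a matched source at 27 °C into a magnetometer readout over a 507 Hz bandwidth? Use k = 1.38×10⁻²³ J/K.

−146.8 dBm

T = 27 °C + 273.15 = 300.15 K
P_n = kTB = 1.38×10⁻²³ × 300.15 × 5.07×10² = 2.10×10⁻¹⁸ W
In dBm: 10 log₁₀(2.10×10⁻¹⁸ / 10⁻³) = −146.8 dBm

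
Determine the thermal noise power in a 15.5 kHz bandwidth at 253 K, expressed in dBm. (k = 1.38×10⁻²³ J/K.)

−132.7 dBm

P_n = kTB = 1.38×10⁻²³ × 253 × 1.55×10⁴ = 5.41×10⁻¹⁷ W
In dBm: 10 log₁₀(5.41×10⁻¹⁷ / 10⁻³) = −132.7 dBm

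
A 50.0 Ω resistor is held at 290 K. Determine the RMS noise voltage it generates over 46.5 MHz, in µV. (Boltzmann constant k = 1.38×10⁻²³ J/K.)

6.10 µV

V_n = √(4kTRB)
4kTRB = 4 × 1.38×10⁻²³ × 290 × 5.00×10¹ × 4.65×10⁷ = 3.72×10⁻¹¹ V²
V_n = √(3.72×10⁻¹¹) = 6.10×10⁻⁶ V = 6.10 µV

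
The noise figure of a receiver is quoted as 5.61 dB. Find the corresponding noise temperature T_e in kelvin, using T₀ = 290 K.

765 K

F = 10^(5.61/10) = 3.63915
T_e = (F − 1)·T₀ = (3.63915 − 1) × 290 = 765 K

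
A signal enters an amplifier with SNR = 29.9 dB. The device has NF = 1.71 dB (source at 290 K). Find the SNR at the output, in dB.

By definition F = SNR_in/SNR_out, so in dB: SNR_out = SNR_in − NF
SNR_out = 29.9 − 1.71 = 28.19 dB

28.19 dB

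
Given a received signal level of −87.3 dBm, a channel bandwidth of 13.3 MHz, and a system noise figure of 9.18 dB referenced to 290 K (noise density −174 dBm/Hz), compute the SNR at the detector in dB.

Noise floor: N = −174 + 10 log₁₀(B) + NF
10 log₁₀(1.33×10⁷) = 71.24 dB
N = −174 + 71.24 + 9.18 = −93.58 dBm
SNR = P_sig − N = −87.3 − (−93.58) = 6.28 dB → 6.3 dB

6.3 dB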